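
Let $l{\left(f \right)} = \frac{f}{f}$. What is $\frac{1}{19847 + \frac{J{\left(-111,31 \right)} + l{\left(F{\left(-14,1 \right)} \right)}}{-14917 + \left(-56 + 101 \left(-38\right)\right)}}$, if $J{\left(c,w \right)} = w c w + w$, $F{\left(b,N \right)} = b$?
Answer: $\frac{1447}{28726812} \approx 5.0371 \cdot 10^{-5}$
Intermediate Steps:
$J{\left(c,w \right)} = w + c w^{2}$ ($J{\left(c,w \right)} = c w w + w = c w^{2} + w = w + c w^{2}$)
$l{\left(f \right)} = 1$
$\frac{1}{19847 + \frac{J{\left(-111,31 \right)} + l{\left(F{\left(-14,1 \right)} \right)}}{-14917 + \left(-56 + 101 \left(-38\right)\right)}} = \frac{1}{19847 + \frac{31 \left(1 - 3441\right) + 1}{-14917 + \left(-56 + 101 \left(-38\right)\right)}} = \frac{1}{19847 + \frac{31 \left(1 - 3441\right) + 1}{-14917 - 3894}} = \frac{1}{19847 + \frac{31 \left(-3440\right) + 1}{-14917 - 3894}} = \frac{1}{19847 + \frac{-106640 + 1}{-18811}} = \frac{1}{19847 - - \frac{8203}{1447}} = \frac{1}{19847 + \frac{8203}{1447}} = \frac{1}{\frac{28726812}{1447}} = \frac{1447}{28726812}$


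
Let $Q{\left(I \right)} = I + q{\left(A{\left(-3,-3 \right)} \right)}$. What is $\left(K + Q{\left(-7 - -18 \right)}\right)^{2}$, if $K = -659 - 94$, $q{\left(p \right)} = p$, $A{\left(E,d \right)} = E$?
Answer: $555025$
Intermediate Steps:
$K = -753$ ($K = -659 - 94 = -753$)
$Q{\left(I \right)} = -3 + I$ ($Q{\left(I \right)} = I - 3 = -3 + I$)
$\left(K + Q{\left(-7 - -18 \right)}\right)^{2} = \left(-753 - -8\right)^{2} = \left(-753 + \left(-3 + \left(-7 + 18\right)\right)\right)^{2} = \left(-753 + \left(-3 + 11\right)\right)^{2} = \left(-753 + 8\right)^{2} = \left(-745\right)^{2} = 555025$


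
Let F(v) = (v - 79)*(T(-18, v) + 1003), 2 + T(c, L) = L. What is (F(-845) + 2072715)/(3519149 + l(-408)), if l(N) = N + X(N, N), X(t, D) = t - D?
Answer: 1928571/3518741 ≈ 0.54809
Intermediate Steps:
T(c, L) = -2 + L
F(v) = (-79 + v)*(1001 + v) (F(v) = (v - 79)*((-2 + v) + 1003) = (-79 + v)*(1001 + v))
l(N) = N (l(N) = N + (N - N) = N + 0 = N)
(F(-845) + 2072715)/(3519149 + l(-408)) = ((-79079 + (-845)² + 922*(-845)) + 2072715)/(3519149 - 408) = ((-79079 + 714025 - 779090) + 2072715)/3518741 = (-144144 + 2072715)*(1/3518741) = 1928571*(1/3518741) = 1928571/3518741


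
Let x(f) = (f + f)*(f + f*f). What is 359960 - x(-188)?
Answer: 13578616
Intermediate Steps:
x(f) = 2*f*(f + f²) (x(f) = (2*f)*(f + f²) = 2*f*(f + f²))
359960 - x(-188) = 359960 - 2*(-188)²*(1 - 188) = 359960 - 2*35344*(-187) = 359960 - 1*(-13218656) = 359960 + 13218656 = 13578616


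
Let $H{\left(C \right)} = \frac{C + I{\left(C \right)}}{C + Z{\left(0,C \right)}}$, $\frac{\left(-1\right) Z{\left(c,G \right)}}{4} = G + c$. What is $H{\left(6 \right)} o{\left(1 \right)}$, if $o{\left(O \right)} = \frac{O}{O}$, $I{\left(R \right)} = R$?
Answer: $- \frac{2}{3} \approx -0.66667$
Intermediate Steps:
$Z{\left(c,G \right)} = - 4 G - 4 c$ ($Z{\left(c,G \right)} = - 4 \left(G + c\right) = - 4 G - 4 c$)
$H{\left(C \right)} = - \frac{2}{3}$ ($H{\left(C \right)} = \frac{C + C}{C - 4 C} = \frac{2 C}{C + \left(- 4 C + 0\right)} = \frac{2 C}{C - 4 C} = \frac{2 C}{\left(-3\right) C} = 2 C \left(- \frac{1}{3 C}\right) = - \frac{2}{3}$)
$o{\left(O \right)} = 1$
$H{\left(6 \right)} o{\left(1 \right)} = \left(- \frac{2}{3}\right) 1 = - \frac{2}{3}$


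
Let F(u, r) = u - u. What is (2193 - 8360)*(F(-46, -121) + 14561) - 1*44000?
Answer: -89841687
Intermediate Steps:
F(u, r) = 0
(2193 - 8360)*(F(-46, -121) + 14561) - 1*44000 = (2193 - 8360)*(0 + 14561) - 1*44000 = -6167*14561 - 44000 = -89797687 - 44000 = -89841687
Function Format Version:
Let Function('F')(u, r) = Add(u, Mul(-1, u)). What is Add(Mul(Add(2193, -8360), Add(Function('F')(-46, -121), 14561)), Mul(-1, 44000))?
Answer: -89841687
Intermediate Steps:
Function('F')(u, r) = 0
Add(Mul(Add(2193, -8360), Add(Function('F')(-46, -121), 14561)), Mul(-1, 44000)) = Add(Mul(Add(2193, -8360), Add(0, 14561)), Mul(-1, 44000)) = Add(Mul(-6167, 14561), -44000) = Add(-89797687, -44000) = -89841687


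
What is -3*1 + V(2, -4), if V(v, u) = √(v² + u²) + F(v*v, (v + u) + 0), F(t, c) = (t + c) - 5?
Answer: -6 + 2*√5 ≈ -1.5279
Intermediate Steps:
F(t, c) = -5 + c + t (F(t, c) = (c + t) - 5 = -5 + c + t)
V(v, u) = -5 + u + v + v² + √(u² + v²) (V(v, u) = √(v² + u²) + (-5 + ((v + u) + 0) + v*v) = √(u² + v²) + (-5 + ((u + v) + 0) + v²) = √(u² + v²) + (-5 + (u + v) + v²) = √(u² + v²) + (-5 + u + v + v²) = -5 + u + v + v² + √(u² + v²))
-3*1 + V(2, -4) = -3*1 + (-5 - 4 + 2 + 2² + √((-4)² + 2²)) = -3 + (-5 - 4 + 2 + 4 + √(16 + 4)) = -3 + (-5 - 4 + 2 + 4 + √20) = -3 + (-5 - 4 + 2 + 4 + 2*√5) = -3 + (-3 + 2*√5) = -6 + 2*√5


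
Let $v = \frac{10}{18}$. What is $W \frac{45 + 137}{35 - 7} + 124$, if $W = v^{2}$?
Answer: $\frac{20413}{162} \approx 126.01$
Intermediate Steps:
$v = \frac{5}{9}$ ($v = 10 \cdot \frac{1}{18} = \frac{5}{9} \approx 0.55556$)
$W = \frac{25}{81}$ ($W = \left(\frac{5}{9}\right)^{2} = \frac{25}{81} \approx 0.30864$)
$W \frac{45 + 137}{35 - 7} + 124 = \frac{25 \frac{45 + 137}{35 - 7}}{81} + 124 = \frac{25 \cdot \frac{182}{28}}{81} + 124 = \frac{25 \cdot 182 \cdot \frac{1}{28}}{81} + 124 = \frac{25}{81} \cdot \frac{13}{2} + 124 = \frac{325}{162} + 124 = \frac{20413}{162}$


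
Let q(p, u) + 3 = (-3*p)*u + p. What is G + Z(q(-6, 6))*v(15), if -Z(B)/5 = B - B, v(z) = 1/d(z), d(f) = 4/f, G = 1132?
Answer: 1132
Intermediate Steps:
q(p, u) = -3 + p - 3*p*u (q(p, u) = -3 + ((-3*p)*u + p) = -3 + (-3*p*u + p) = -3 + (p - 3*p*u) = -3 + p - 3*p*u)
v(z) = z/4 (v(z) = 1/(4/z) = z/4)
Z(B) = 0 (Z(B) = -5*(B - B) = -5*0 = 0)
G + Z(q(-6, 6))*v(15) = 1132 + 0*((¼)*15) = 1132 + 0*(15/4) = 1132 + 0 = 1132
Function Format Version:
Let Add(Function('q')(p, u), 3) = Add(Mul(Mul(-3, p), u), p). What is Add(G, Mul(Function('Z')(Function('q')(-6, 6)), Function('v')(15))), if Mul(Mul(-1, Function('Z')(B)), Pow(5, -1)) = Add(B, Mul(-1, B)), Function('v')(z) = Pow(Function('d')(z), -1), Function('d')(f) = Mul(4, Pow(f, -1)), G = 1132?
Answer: 1132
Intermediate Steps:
Function('q')(p, u) = Add(-3, p, Mul(-3, p, u)) (Function('q')(p, u) = Add(-3, Add(Mul(Mul(-3, p), u), p)) = Add(-3, Add(Mul(-3, p, u), p)) = Add(-3, Add(p, Mul(-3, p, u))) = Add(-3, p, Mul(-3, p, u)))
Function('v')(z) = Mul(Rational(1, 4), z) (Function('v')(z) = Pow(Mul(4, Pow(z, -1)), -1) = Mul(Rational(1, 4), z))
Function('Z')(B) = 0 (Function('Z')(B) = Mul(-5, Add(B, Mul(-1, B))) = Mul(-5, 0) = 0)
Add(G, Mul(Function('Z')(Function('q')(-6, 6)), Function('v')(15))) = Add(1132, Mul(0, Mul(Rational(1, 4), 15))) = Add(1132, Mul(0, Rational(15, 4))) = Add(1132, 0) = 1132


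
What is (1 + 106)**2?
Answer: 11449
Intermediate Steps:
(1 + 106)**2 = 107**2 = 11449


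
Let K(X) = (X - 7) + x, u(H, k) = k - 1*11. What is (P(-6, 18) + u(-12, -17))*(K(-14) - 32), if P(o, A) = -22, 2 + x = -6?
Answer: 3050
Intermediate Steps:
x = -8 (x = -2 - 6 = -8)
u(H, k) = -11 + k (u(H, k) = k - 11 = -11 + k)
K(X) = -15 + X (K(X) = (X - 7) - 8 = (-7 + X) - 8 = -15 + X)
(P(-6, 18) + u(-12, -17))*(K(-14) - 32) = (-22 + (-11 - 17))*((-15 - 14) - 32) = (-22 - 28)*(-29 - 32) = -50*(-61) = 3050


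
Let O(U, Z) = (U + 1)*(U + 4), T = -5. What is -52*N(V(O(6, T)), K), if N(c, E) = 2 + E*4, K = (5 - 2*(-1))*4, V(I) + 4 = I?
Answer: -5928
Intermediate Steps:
O(U, Z) = (1 + U)*(4 + U)
V(I) = -4 + I
K = 28 (K = (5 + 2)*4 = 7*4 = 28)
N(c, E) = 2 + 4*E
-52*N(V(O(6, T)), K) = -52*(2 + 4*28) = -52*(2 + 112) = -52*114 = -5928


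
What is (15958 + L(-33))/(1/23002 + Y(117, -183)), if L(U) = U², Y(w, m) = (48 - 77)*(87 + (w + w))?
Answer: -392115094/214125617 ≈ -1.8312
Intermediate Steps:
Y(w, m) = -2523 - 58*w (Y(w, m) = -29*(87 + 2*w) = -2523 - 58*w)
(15958 + L(-33))/(1/23002 + Y(117, -183)) = (15958 + (-33)²)/(1/23002 + (-2523 - 58*117)) = (15958 + 1089)/(1/23002 + (-2523 - 6786)) = 17047/(1/23002 - 9309) = 17047/(-214125617/23002) = 17047*(-23002/214125617) = -392115094/214125617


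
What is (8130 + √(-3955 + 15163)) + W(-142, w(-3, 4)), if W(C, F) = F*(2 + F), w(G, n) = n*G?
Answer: 8250 + 2*√2802 ≈ 8355.9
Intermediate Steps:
w(G, n) = G*n
(8130 + √(-3955 + 15163)) + W(-142, w(-3, 4)) = (8130 + √(-3955 + 15163)) + (-3*4)*(2 - 3*4) = (8130 + √11208) - 12*(2 - 12) = (8130 + 2*√2802) - 12*(-10) = (8130 + 2*√2802) + 120 = 8250 + 2*√2802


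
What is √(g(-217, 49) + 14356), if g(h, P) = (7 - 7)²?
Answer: 2*√3589 ≈ 119.82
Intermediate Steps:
g(h, P) = 0 (g(h, P) = 0² = 0)
√(g(-217, 49) + 14356) = √(0 + 14356) = √14356 = 2*√3589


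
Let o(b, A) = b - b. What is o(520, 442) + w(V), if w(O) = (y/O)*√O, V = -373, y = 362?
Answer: -362*I*√373/373 ≈ -18.744*I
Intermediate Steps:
o(b, A) = 0
w(O) = 362/√O (w(O) = (362/O)*√O = 362/√O)
o(520, 442) + w(V) = 0 + 362/√(-373) = 0 + 362*(-I*√373/373) = 0 - 362*I*√373/373 = -362*I*√373/373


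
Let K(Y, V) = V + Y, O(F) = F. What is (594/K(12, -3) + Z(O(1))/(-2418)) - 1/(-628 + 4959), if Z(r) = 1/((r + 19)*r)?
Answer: 13823459869/209447160 ≈ 66.000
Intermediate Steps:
Z(r) = 1/(r*(19 + r)) (Z(r) = 1/((19 + r)*r) = 1/(r*(19 + r)))
(594/K(12, -3) + Z(O(1))/(-2418)) - 1/(-628 + 4959) = (594/(-3 + 12) + (1/(1*(19 + 1)))/(-2418)) - 1/(-628 + 4959) = (594/9 + (1/20)*(-1/2418)) - 1/4331 = (594*(⅑) + (1*(1/20))*(-1/2418)) - 1*1/4331 = (66 + (1/20)*(-1/2418)) - 1/4331 = (66 - 1/48360) - 1/4331 = 3191759/48360 - 1/4331 = 13823459869/209447160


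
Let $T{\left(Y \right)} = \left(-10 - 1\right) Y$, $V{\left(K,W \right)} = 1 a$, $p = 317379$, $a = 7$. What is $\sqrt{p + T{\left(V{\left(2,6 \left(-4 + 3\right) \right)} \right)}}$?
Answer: $\sqrt{317302} \approx 563.3$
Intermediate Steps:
$V{\left(K,W \right)} = 7$ ($V{\left(K,W \right)} = 1 \cdot 7 = 7$)
$T{\left(Y \right)} = - 11 Y$
$\sqrt{p + T{\left(V{\left(2,6 \left(-4 + 3\right) \right)} \right)}} = \sqrt{317379 - 77} = \sqrt{317302}$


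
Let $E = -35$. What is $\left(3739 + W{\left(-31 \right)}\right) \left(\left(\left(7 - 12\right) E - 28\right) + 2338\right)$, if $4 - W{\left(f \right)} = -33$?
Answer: $9383360$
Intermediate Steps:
$W{\left(f \right)} = 37$ ($W{\left(f \right)} = 4 - -33 = 4 + 33 = 37$)
$\left(3739 + W{\left(-31 \right)}\right) \left(\left(\left(7 - 12\right) E - 28\right) + 2338\right) = \left(3739 + 37\right) \left(\left(\left(7 - 12\right) \left(-35\right) - 28\right) + 2338\right) = 3776 \left(\left(\left(-5\right) \left(-35\right) - 28\right) + 2338\right) = 3776 \left(\left(175 - 28\right) + 2338\right) = 3776 \left(147 + 2338\right) = 3776 \cdot 2485 = 9383360$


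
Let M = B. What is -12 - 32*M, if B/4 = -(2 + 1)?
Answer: 372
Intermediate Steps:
B = -12 (B = 4*(-(2 + 1)) = 4*(-1*3) = 4*(-3) = -12)
M = -12
-12 - 32*M = -12 - 32*(-12) = -12 + 384 = 372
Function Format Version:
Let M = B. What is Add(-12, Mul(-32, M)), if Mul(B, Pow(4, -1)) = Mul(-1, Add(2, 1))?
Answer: 372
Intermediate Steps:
B = -12 (B = Mul(4, Mul(-1, Add(2, 1))) = Mul(4, Mul(-1, 3)) = Mul(4, -3) = -12)
M = -12
Add(-12, Mul(-32, M)) = Add(-12, Mul(-32, -12)) = Add(-12, 384) = 372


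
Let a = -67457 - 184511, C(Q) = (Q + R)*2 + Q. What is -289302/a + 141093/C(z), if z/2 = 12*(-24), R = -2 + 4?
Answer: -4381520547/54299104 ≈ -80.692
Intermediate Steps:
R = 2
z = -576 (z = 2*(12*(-24)) = 2*(-288) = -576)
C(Q) = 4 + 3*Q (C(Q) = (Q + 2)*2 + Q = (2 + Q)*2 + Q = (4 + 2*Q) + Q = 4 + 3*Q)
a = -251968
-289302/a + 141093/C(z) = -289302/(-251968) + 141093/(4 + 3*(-576)) = -289302*(-1/251968) + 141093/(4 - 1728) = 144651/125984 + 141093/(-1724) = 144651/125984 + 141093*(-1/1724) = 144651/125984 - 141093/1724 = -4381520547/54299104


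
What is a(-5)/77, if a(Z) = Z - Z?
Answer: 0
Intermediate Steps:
a(Z) = 0
a(-5)/77 = 0/77 = (1/77)*0 = 0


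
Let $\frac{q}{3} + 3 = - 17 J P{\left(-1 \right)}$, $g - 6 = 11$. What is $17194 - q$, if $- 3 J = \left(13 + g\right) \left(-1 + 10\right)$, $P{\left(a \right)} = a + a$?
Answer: $26383$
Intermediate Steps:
$g = 17$ ($g = 6 + 11 = 17$)
$P{\left(a \right)} = 2 a$
$J = -90$ ($J = - \frac{\left(13 + 17\right) \left(-1 + 10\right)}{3} = - \frac{30 \cdot 9}{3} = \left(- \frac{1}{3}\right) 270 = -90$)
$q = -9189$ ($q = -9 + 3 \left(-17\right) \left(-90\right) 2 \left(-1\right) = -9 + 3 \cdot 1530 \left(-2\right) = -9 + 3 \left(-3060\right) = -9 - 9180 = -9189$)
$17194 - q = 17194 - -9189 = 17194 + 9189 = 26383$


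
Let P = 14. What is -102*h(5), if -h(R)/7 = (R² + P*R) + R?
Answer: 71400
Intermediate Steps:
h(R) = -105*R - 7*R² (h(R) = -7*((R² + 14*R) + R) = -7*(R² + 15*R) = -105*R - 7*R²)
-102*h(5) = -(-714)*5*(15 + 5) = -(-714)*5*20 = -102*(-700) = 71400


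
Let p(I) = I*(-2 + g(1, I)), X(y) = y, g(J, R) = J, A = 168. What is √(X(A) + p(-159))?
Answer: √327 ≈ 18.083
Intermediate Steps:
p(I) = -I (p(I) = I*(-2 + 1) = I*(-1) = -I)
√(X(A) + p(-159)) = √(168 - 1*(-159)) = √(168 + 159) = √327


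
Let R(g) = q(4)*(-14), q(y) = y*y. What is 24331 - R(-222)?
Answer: 24555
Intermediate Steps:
q(y) = y²
R(g) = -224 (R(g) = 4²*(-14) = 16*(-14) = -224)
24331 - R(-222) = 24331 - 1*(-224) = 24331 + 224 = 24555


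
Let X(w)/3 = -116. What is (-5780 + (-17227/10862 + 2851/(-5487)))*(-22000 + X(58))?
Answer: 3850697856189994/29799897 ≈ 1.2922e+8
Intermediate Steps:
X(w) = -348 (X(w) = 3*(-116) = -348)
(-5780 + (-17227/10862 + 2851/(-5487)))*(-22000 + X(58)) = (-5780 + (-17227/10862 + 2851/(-5487)))*(-22000 - 348) = (-5780 + (-17227*1/10862 + 2851*(-1/5487)))*(-22348) = (-5780 + (-17227/10862 - 2851/5487))*(-22348) = (-5780 - 125492111/59599794)*(-22348) = -344612301431/59599794*(-22348) = 3850697856189994/29799897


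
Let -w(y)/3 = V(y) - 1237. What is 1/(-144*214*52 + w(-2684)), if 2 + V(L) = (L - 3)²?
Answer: -1/23258622 ≈ -4.2995e-8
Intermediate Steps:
V(L) = -2 + (-3 + L)² (V(L) = -2 + (L - 3)² = -2 + (-3 + L)²)
w(y) = 3717 - 3*(-3 + y)² (w(y) = -3*((-2 + (-3 + y)²) - 1237) = -3*(-1239 + (-3 + y)²) = 3717 - 3*(-3 + y)²)
1/(-144*214*52 + w(-2684)) = 1/(-144*214*52 + (3717 - 3*(-3 - 2684)²)) = 1/(-30816*52 + (3717 - 3*(-2687)²)) = 1/(-1602432 + (3717 - 3*7219969)) = 1/(-1602432 + (3717 - 21659907)) = 1/(-1602432 - 21656190) = 1/(-23258622) = -1/23258622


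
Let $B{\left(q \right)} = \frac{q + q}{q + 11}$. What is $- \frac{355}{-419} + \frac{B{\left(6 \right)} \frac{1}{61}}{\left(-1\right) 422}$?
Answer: $\frac{77673971}{91680133} \approx 0.84723$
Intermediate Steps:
$B{\left(q \right)} = \frac{2 q}{11 + q}$
$- \frac{355}{-419} + \frac{B{\left(6 \right)} \frac{1}{61}}{\left(-1\right) 422} = - \frac{355}{-419} + \frac{2 \cdot 6 \frac{1}{11 + 6} \cdot \frac{1}{61}}{\left(-1\right) 422} = \left(-355\right) \left(- \frac{1}{419}\right) + \frac{2 \cdot 6 \cdot \frac{1}{17} \cdot \frac{1}{61}}{-422} = \frac{355}{419} + 2 \cdot 6 \cdot \frac{1}{17} \cdot \frac{1}{61} \left(- \frac{1}{422}\right) = \frac{355}{419} + \frac{12}{17} \cdot \frac{1}{61} \left(- \frac{1}{422}\right) = \frac{355}{419} + \frac{12}{1037} \left(- \frac{1}{422}\right) = \frac{355}{419} - \frac{6}{218807} = \frac{77673971}{91680133}$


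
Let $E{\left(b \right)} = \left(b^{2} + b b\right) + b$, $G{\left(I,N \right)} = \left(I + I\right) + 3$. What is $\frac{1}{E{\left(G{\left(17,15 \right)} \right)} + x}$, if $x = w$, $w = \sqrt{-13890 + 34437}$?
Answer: $\frac{925}{2560026} - \frac{\sqrt{2283}}{2560026} \approx 0.00034266$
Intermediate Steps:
$w = 3 \sqrt{2283}$ ($w = \sqrt{20547} = 3 \sqrt{2283} \approx 143.34$)
$G{\left(I,N \right)} = 3 + 2 I$ ($G{\left(I,N \right)} = 2 I + 3 = 3 + 2 I$)
$E{\left(b \right)} = b + 2 b^{2}$ ($E{\left(b \right)} = \left(b^{2} + b^{2}\right) + b = 2 b^{2} + b = b + 2 b^{2}$)
$x = 3 \sqrt{2283} \approx 143.34$
$\frac{1}{E{\left(G{\left(17,15 \right)} \right)} + x} = \frac{1}{\left(3 + 2 \cdot 17\right) \left(1 + 2 \left(3 + 2 \cdot 17\right)\right) + 3 \sqrt{2283}} = \frac{1}{\left(3 + 34\right) \left(1 + 2 \left(3 + 34\right)\right) + 3 \sqrt{2283}} = \frac{1}{37 \left(1 + 2 \cdot 37\right) + 3 \sqrt{2283}} = \frac{1}{37 \left(1 + 74\right) + 3 \sqrt{2283}} = \frac{1}{37 \cdot 75 + 3 \sqrt{2283}} = \frac{1}{2775 + 3 \sqrt{2283}}$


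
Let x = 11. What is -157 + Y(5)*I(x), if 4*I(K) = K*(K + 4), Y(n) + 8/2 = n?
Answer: -463/4 ≈ -115.75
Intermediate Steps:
Y(n) = -4 + n
I(K) = K*(4 + K)/4 (I(K) = (K*(K + 4))/4 = (K*(4 + K))/4 = K*(4 + K)/4)
-157 + Y(5)*I(x) = -157 + (-4 + 5)*((¼)*11*(4 + 11)) = -157 + 1*((¼)*11*15) = -157 + 1*(165/4) = -157 + 165/4 = -463/4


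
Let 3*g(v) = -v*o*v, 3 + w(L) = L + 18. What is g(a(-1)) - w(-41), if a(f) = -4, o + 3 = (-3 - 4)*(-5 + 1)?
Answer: -322/3 ≈ -107.33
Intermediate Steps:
o = 25 (o = -3 + (-3 - 4)*(-5 + 1) = -3 - 7*(-4) = -3 + 28 = 25)
w(L) = 15 + L (w(L) = -3 + (L + 18) = -3 + (18 + L) = 15 + L)
g(v) = -25*v²/3 (g(v) = (-v*25*v)/3 = (-25*v*v)/3 = (-25*v²)/3 = -25*v²/3)
g(a(-1)) - w(-41) = -25/3*(-4)² - (15 - 41) = -25/3*16 - 1*(-26) = -400/3 + 26 = -322/3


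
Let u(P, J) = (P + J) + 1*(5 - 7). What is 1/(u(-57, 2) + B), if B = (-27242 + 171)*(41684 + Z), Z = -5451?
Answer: -1/980863600 ≈ -1.0195e-9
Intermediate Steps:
u(P, J) = -2 + J + P (u(P, J) = (J + P) + 1*(-2) = (J + P) - 2 = -2 + J + P)
B = -980863543 (B = (-27242 + 171)*(41684 - 5451) = -27071*36233 = -980863543)
1/(u(-57, 2) + B) = 1/((-2 + 2 - 57) - 980863543) = 1/(-57 - 980863543) = 1/(-980863600) = -1/980863600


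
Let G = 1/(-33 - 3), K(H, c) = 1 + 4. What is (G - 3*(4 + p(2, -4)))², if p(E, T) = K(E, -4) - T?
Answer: 1974025/1296 ≈ 1523.2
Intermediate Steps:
K(H, c) = 5
G = -1/36 (G = 1/(-36) = -1/36 ≈ -0.027778)
p(E, T) = 5 - T
(G - 3*(4 + p(2, -4)))² = (-1/36 - 3*(4 + (5 - 1*(-4))))² = (-1/36 - 3*(4 + (5 + 4)))² = (-1/36 - 3*(4 + 9))² = (-1/36 - 3*13)² = (-1/36 - 39)² = (-1405/36)² = 1974025/1296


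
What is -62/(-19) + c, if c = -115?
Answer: -2123/19 ≈ -111.74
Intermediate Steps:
-62/(-19) + c = -62/(-19) - 115 = -62*(-1/19) - 115 = 62/19 - 115 = -2123/19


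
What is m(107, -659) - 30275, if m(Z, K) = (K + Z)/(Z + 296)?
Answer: -12201377/403 ≈ -30276.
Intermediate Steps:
m(Z, K) = (K + Z)/(296 + Z)
m(107, -659) - 30275 = (-659 + 107)/(296 + 107) - 30275 = -552/403 - 30275 = -12201377/403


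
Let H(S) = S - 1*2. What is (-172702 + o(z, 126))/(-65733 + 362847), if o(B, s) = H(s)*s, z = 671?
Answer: -78539/148557 ≈ -0.52868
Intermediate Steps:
H(S) = -2 + S (H(S) = S - 2 = -2 + S)
o(B, s) = s*(-2 + s) (o(B, s) = (-2 + s)*s = s*(-2 + s))
(-172702 + o(z, 126))/(-65733 + 362847) = (-172702 + 126*(-2 + 126))/(-65733 + 362847) = (-172702 + 126*124)/297114 = (-172702 + 15624)*(1/297114) = -157078*1/297114 = -78539/148557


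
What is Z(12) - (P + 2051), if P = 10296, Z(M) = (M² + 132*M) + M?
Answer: -10607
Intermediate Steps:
Z(M) = M² + 133*M
Z(12) - (P + 2051) = 12*(133 + 12) - (10296 + 2051) = 12*145 - 1*12347 = 1740 - 12347 = -10607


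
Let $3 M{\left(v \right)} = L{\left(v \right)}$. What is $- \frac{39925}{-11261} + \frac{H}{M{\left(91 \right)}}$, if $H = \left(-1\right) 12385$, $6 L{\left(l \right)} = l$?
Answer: $- \frac{2506781555}{1024751} \approx -2446.2$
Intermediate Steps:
$L{\left(l \right)} = \frac{l}{6}$
$M{\left(v \right)} = \frac{v}{18}$ ($M{\left(v \right)} = \frac{\frac{1}{6} v}{3} = \frac{v}{18}$)
$H = -12385$
$- \frac{39925}{-11261} + \frac{H}{M{\left(91 \right)}} = - \frac{39925}{-11261} - \frac{12385}{\frac{1}{18} \cdot 91} = \left(-39925\right) \left(- \frac{1}{11261}\right) - \frac{12385}{\frac{91}{18}} = \frac{39925}{11261} - \frac{222930}{91} = - \frac{2506781555}{1024751}$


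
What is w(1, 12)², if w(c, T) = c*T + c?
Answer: 169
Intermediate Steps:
w(c, T) = c + T*c (w(c, T) = T*c + c = c + T*c)
w(1, 12)² = (1*(1 + 12))² = (1*13)² = 13² = 169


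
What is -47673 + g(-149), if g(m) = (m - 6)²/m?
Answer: -7127302/149 ≈ -47834.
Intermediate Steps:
g(m) = (-6 + m)²/m
-47673 + g(-149) = -47673 + (-6 - 149)²/(-149) = -47673 - 1/149*(-155)² = -47673 - 1/149*24025 = -47673 - 24025/149 = -7127302/149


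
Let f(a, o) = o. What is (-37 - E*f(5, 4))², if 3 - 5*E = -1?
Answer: 40401/25 ≈ 1616.0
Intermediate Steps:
E = ⅘ (E = ⅗ - ⅕*(-1) = ⅗ + ⅕ = ⅘ ≈ 0.80000)
(-37 - E*f(5, 4))² = (-37 - 4*4/5)² = (-37 - 1*16/5)² = (-37 - 16/5)² = (-201/5)² = 40401/25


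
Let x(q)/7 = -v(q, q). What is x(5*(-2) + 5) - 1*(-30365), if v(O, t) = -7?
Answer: 30414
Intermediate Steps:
x(q) = 49 (x(q) = 7*(-1*(-7)) = 7*7 = 49)
x(5*(-2) + 5) - 1*(-30365) = 49 - 1*(-30365) = 49 + 30365 = 30414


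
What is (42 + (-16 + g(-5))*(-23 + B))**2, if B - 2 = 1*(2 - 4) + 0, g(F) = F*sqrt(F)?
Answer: 101975 + 94300*I*sqrt(5) ≈ 1.0198e+5 + 2.1086e+5*I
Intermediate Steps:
g(F) = F**(3/2)
B = 0 (B = 2 + (1*(2 - 4) + 0) = 2 + (1*(-2) + 0) = 2 + (-2 + 0) = 2 - 2 = 0)
(42 + (-16 + g(-5))*(-23 + B))**2 = (42 + (-16 + (-5)**(3/2))*(-23 + 0))**2 = (42 + (-16 - 5*I*sqrt(5))*(-23))**2 = (42 + (368 + 115*I*sqrt(5)))**2 = (410 + 115*I*sqrt(5))**2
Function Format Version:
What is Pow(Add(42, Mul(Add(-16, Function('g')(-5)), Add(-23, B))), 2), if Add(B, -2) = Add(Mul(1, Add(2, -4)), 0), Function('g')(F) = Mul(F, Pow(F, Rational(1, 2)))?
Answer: Add(101975, Mul(94300, I, Pow(5, Rational(1, 2)))) ≈ Add(1.0198e+5, Mul(2.1086e+5, I))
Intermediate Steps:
Function('g')(F) = Pow(F, Rational(3, 2))
B = 0 (B = Add(2, Add(Mul(1, Add(2, -4)), 0)) = Add(2, Add(Mul(1, -2), 0)) = Add(2, Add(-2, 0)) = Add(2, -2) = 0)
Pow(Add(42, Mul(Add(-16, Function('g')(-5)), Add(-23, B))), 2) = Pow(Add(42, Mul(Add(-16, Pow(-5, Rational(3, 2))), Add(-23, 0))), 2) = Pow(Add(42, Mul(Add(-16, Mul(-5, I, Pow(5, Rational(1, 2)))), -23)), 2) = Pow(Add(42, Add(368, Mul(115, I, Pow(5, Rational(1, 2))))), 2) = Pow(Add(410, Mul(115, I, Pow(5, Rational(1, 2)))), 2)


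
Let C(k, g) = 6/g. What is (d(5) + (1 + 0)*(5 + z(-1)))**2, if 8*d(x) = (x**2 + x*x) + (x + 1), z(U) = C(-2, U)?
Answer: 36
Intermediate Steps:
z(U) = 6/U
d(x) = 1/8 + x**2/4 + x/8 (d(x) = ((x**2 + x*x) + (x + 1))/8 = ((x**2 + x**2) + (1 + x))/8 = (2*x**2 + (1 + x))/8 = (1 + x + 2*x**2)/8 = 1/8 + x**2/4 + x/8)
(d(5) + (1 + 0)*(5 + z(-1)))**2 = ((1/8 + (1/4)*5**2 + (1/8)*5) + (1 + 0)*(5 + 6/(-1)))**2 = ((1/8 + (1/4)*25 + 5/8) + 1*(5 + 6*(-1)))**2 = ((1/8 + 25/4 + 5/8) + 1*(5 - 6))**2 = (7 + 1*(-1))**2 = (7 - 1)**2 = 6**2 = 36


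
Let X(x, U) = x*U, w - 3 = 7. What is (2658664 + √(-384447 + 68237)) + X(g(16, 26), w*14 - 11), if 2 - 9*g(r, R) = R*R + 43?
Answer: 2648387 + I*√316210 ≈ 2.6484e+6 + 562.33*I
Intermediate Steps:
w = 10 (w = 3 + 7 = 10)
g(r, R) = -41/9 - R²/9 (g(r, R) = 2/9 - (R*R + 43)/9 = 2/9 - (R² + 43)/9 = 2/9 - (43 + R²)/9 = 2/9 + (-43/9 - R²/9) = -41/9 - R²/9)
X(x, U) = U*x
(2658664 + √(-384447 + 68237)) + X(g(16, 26), w*14 - 11) = (2658664 + √(-384447 + 68237)) + (10*14 - 11)*(-41/9 - ⅑*26²) = (2658664 + √(-316210)) + (140 - 11)*(-41/9 - ⅑*676) = (2658664 + I*√316210) + 129*(-41/9 - 676/9) = (2658664 + I*√316210) + 129*(-239/3) = (2658664 + I*√316210) - 10277 = 2648387 + I*√316210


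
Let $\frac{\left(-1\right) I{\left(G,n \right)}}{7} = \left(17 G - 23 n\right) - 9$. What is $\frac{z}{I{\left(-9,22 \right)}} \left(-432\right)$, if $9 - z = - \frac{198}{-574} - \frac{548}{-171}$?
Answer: $- \frac{3209856}{6374557} \approx -0.50354$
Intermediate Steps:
$I{\left(G,n \right)} = 63 - 119 G + 161 n$ ($I{\left(G,n \right)} = - 7 \left(\left(17 G - 23 n\right) - 9\right) = - 7 \left(\left(- 23 n + 17 G\right) - 9\right) = - 7 \left(-9 - 23 n + 17 G\right) = 63 - 119 G + 161 n$)
$z = \frac{267488}{49077}$ ($z = 9 - \left(- \frac{198}{-574} - \frac{548}{-171}\right) = 9 - \left(\left(-198\right) \left(- \frac{1}{574}\right) - - \frac{548}{171}\right) = 9 - \left(\frac{99}{287} + \frac{548}{171}\right) = 9 - \frac{174205}{49077} = \frac{267488}{49077} \approx 5.4504$)
$\frac{z}{I{\left(-9,22 \right)}} \left(-432\right) = \frac{267488}{49077 \left(63 - -1071 + 161 \cdot 22\right)} \left(-432\right) = \frac{267488}{49077 \left(63 + 1071 + 3542\right)} \left(-432\right) = \frac{267488}{49077 \cdot 4676} \left(-432\right) = \frac{267488}{49077} \cdot \frac{1}{4676} \left(-432\right) = \frac{66872}{57371013} \left(-432\right) = - \frac{3209856}{6374557}$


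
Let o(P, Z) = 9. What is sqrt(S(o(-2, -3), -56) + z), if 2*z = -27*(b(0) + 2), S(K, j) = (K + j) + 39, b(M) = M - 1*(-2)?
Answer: I*sqrt(62) ≈ 7.874*I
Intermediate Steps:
b(M) = 2 + M (b(M) = M + 2 = 2 + M)
S(K, j) = 39 + K + j
z = -54 (z = (-27*((2 + 0) + 2))/2 = (-27*(2 + 2))/2 = (-27*4)/2 = (1/2)*(-108) = -54)
sqrt(S(o(-2, -3), -56) + z) = sqrt((39 + 9 - 56) - 54) = sqrt(-8 - 54) = sqrt(-62) = I*sqrt(62)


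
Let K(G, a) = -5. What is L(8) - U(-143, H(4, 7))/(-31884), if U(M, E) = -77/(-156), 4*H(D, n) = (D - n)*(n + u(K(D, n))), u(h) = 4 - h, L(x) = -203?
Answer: -1009702435/4973904 ≈ -203.00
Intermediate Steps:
H(D, n) = (9 + n)*(D - n)/4 (H(D, n) = ((D - n)*(n + (4 - 1*(-5))))/4 = ((D - n)*(n + (4 + 5)))/4 = ((D - n)*(n + 9))/4 = ((D - n)*(9 + n))/4 = ((9 + n)*(D - n))/4 = (9 + n)*(D - n)/4)
U(M, E) = 77/156 (U(M, E) = -77*(-1/156) = 77/156)
L(8) - U(-143, H(4, 7))/(-31884) = -203 - 77/(156*(-31884)) = -203 - 77*(-1)/(156*31884) = -203 - 1*(-77/4973904) = -203 + 77/4973904 = -1009702435/4973904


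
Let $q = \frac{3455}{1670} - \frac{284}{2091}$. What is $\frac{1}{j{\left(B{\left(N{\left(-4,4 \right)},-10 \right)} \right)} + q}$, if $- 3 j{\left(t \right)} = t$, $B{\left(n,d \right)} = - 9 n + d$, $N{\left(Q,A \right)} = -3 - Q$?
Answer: $\frac{698394}{5773187} \approx 0.12097$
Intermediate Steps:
$B{\left(n,d \right)} = d - 9 n$
$j{\left(t \right)} = - \frac{t}{3}$
$q = \frac{1350025}{698394}$ ($q = 3455 \cdot \frac{1}{1670} - \frac{284}{2091} = \frac{691}{334} - \frac{284}{2091} = \frac{1350025}{698394} \approx 1.933$)
$\frac{1}{j{\left(B{\left(N{\left(-4,4 \right)},-10 \right)} \right)} + q} = \frac{1}{- \frac{-10 - 9 \left(-3 - -4\right)}{3} + \frac{1350025}{698394}} = \frac{1}{- \frac{-10 - 9 \left(-3 + 4\right)}{3} + \frac{1350025}{698394}} = \frac{1}{- \frac{-10 - 9}{3} + \frac{1350025}{698394}} = \frac{1}{\left(- \frac{1}{3}\right) \left(-19\right) + \frac{1350025}{698394}} = \frac{1}{\frac{19}{3} + \frac{1350025}{698394}} = \frac{1}{\frac{5773187}{698394}} = \frac{698394}{5773187}$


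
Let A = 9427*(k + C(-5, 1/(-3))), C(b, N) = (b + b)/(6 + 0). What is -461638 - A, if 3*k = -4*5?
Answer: -1149239/3 ≈ -3.8308e+5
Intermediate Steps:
k = -20/3 (k = (-4*5)/3 = (⅓)*(-20) = -20/3 ≈ -6.6667)
C(b, N) = b/3 (C(b, N) = (2*b)/6 = (2*b)*(⅙) = b/3)
A = -235675/3 (A = 9427*(-20/3 + (⅓)*(-5)) = 9427*(-20/3 - 5/3) = 9427*(-25/3) = -235675/3 ≈ -78558.)
-461638 - A = -461638 - 1*(-235675/3) = -461638 + 235675/3 = -1149239/3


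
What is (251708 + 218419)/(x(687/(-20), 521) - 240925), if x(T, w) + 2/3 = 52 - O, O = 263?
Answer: -1410381/723410 ≈ -1.9496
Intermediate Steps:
x(T, w) = -635/3 (x(T, w) = -⅔ + (52 - 1*263) = -⅔ + (52 - 263) = -⅔ - 211 = -635/3)
(251708 + 218419)/(x(687/(-20), 521) - 240925) = (251708 + 218419)/(-635/3 - 240925) = 470127/(-723410/3) = 470127*(-3/723410) = -1410381/723410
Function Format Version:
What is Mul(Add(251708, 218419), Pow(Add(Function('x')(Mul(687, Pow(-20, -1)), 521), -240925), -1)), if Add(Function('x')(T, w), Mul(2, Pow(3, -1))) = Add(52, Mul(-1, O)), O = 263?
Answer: Rational(-1410381, 723410) ≈ -1.9496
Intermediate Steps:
Function('x')(T, w) = Rational(-635, 3) (Function('x')(T, w) = Add(Rational(-2, 3), Add(52, Mul(-1, 263))) = Add(Rational(-2, 3), Add(52, -263)) = Add(Rational(-2, 3), -211) = Rational(-635, 3))
Mul(Add(251708, 218419), Pow(Add(Function('x')(Mul(687, Pow(-20, -1)), 521), -240925), -1)) = Mul(Add(251708, 218419), Pow(Add(Rational(-635, 3), -240925), -1)) = Mul(470127, Pow(Rational(-723410, 3), -1)) = Mul(470127, Rational(-3, 723410)) = Rational(-1410381, 723410)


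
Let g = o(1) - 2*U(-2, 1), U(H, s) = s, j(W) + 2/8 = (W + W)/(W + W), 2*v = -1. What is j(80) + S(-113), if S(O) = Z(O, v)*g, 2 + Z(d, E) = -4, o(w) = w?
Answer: 27/4 ≈ 6.7500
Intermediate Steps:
v = -1/2 (v = (1/2)*(-1) = -1/2 ≈ -0.50000)
j(W) = 3/4 (j(W) = -1/4 + (W + W)/(W + W) = -1/4 + (2*W)/((2*W)) = -1/4 + (2*W)*(1/(2*W)) = -1/4 + 1 = 3/4)
Z(d, E) = -6 (Z(d, E) = -2 - 4 = -6)
g = -1 (g = 1 - 2*1 = 1 - 2 = -1)
S(O) = 6 (S(O) = -6*(-1) = 6)
j(80) + S(-113) = 3/4 + 6 = 27/4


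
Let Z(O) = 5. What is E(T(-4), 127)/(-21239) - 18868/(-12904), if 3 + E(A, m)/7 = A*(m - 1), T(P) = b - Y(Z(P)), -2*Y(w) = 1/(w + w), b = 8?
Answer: 193367966/171292535 ≈ 1.1289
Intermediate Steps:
Y(w) = -1/(4*w) (Y(w) = -1/(2*(w + w)) = -1/(2*w)/2 = -1/(4*w))
T(P) = 161/20 (T(P) = 8 - (-1)/(4*5) = 8 - 1*(-1/20) = 8 + 1/20 = 161/20)
E(A, m) = -21 + 7*A*(-1 + m) (E(A, m) = -21 + 7*(A*(m - 1)) = -21 + 7*(A*(-1 + m)) = -21 + 7*A*(-1 + m))
E(T(-4), 127)/(-21239) - 18868/(-12904) = (-21 - 7*161/20 + 7*(161/20)*127)/(-21239) - 18868/(-12904) = (-21 - 1127/20 + 143129/20)*(-1/21239) - 18868*(-1/12904) = (70791/10)*(-1/21239) + 4717/3226 = -70791/212390 + 4717/3226 = 193367966/171292535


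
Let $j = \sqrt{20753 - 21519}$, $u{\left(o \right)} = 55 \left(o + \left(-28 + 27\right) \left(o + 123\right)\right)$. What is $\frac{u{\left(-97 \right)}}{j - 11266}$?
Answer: $\frac{3464295}{5769251} + \frac{615 i \sqrt{766}}{11538502} \approx 0.60048 + 0.0014752 i$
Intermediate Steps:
$u{\left(o \right)} = -6765$ ($u{\left(o \right)} = 55 \left(o - \left(123 + o\right)\right) = 55 \left(-123\right) = -6765$)
$j = i \sqrt{766}$ ($j = \sqrt{-766} = i \sqrt{766} \approx 27.677 i$)
$\frac{u{\left(-97 \right)}}{j - 11266} = - \frac{6765}{i \sqrt{766} - 11266} = - \frac{6765}{-11266 + i \sqrt{766}}$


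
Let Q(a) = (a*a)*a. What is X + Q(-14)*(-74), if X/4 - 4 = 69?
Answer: 203348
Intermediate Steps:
X = 292 (X = 16 + 4*69 = 16 + 276 = 292)
Q(a) = a³ (Q(a) = a²*a = a³)
X + Q(-14)*(-74) = 292 + (-14)³*(-74) = 292 - 2744*(-74) = 292 + 203056 = 203348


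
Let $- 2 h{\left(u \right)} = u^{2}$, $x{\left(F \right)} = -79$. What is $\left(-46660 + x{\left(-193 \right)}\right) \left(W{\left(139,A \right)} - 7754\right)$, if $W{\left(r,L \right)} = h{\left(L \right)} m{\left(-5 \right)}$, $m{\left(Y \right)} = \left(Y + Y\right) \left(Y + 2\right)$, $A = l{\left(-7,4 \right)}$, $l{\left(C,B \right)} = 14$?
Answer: $499826866$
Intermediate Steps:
$A = 14$
$m{\left(Y \right)} = 2 Y \left(2 + Y\right)$
$h{\left(u \right)} = - \frac{u^{2}}{2}$
$W{\left(r,L \right)} = - 15 L^{2}$ ($W{\left(r,L \right)} = - \frac{L^{2}}{2} \cdot 2 \left(-5\right) \left(2 - 5\right) = - \frac{L^{2}}{2} \cdot 2 \left(-5\right) \left(-3\right) = - \frac{L^{2}}{2} \cdot 30 = - 15 L^{2}$)
$\left(-46660 + x{\left(-193 \right)}\right) \left(W{\left(139,A \right)} - 7754\right) = \left(-46660 - 79\right) \left(- 15 \cdot 14^{2} - 7754\right) = - 46739 \left(\left(-15\right) 196 - 7754\right) = - 46739 \left(-2940 - 7754\right) = \left(-46739\right) \left(-10694\right) = 499826866$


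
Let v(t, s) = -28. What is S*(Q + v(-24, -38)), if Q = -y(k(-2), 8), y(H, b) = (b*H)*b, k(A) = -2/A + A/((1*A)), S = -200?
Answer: 31200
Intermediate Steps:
k(A) = 1 - 2/A (k(A) = -2/A + A/A = -2/A + 1 = 1 - 2/A)
y(H, b) = H*b² (y(H, b) = (H*b)*b = H*b²)
Q = -128 (Q = -(-2 - 2)/(-2)*8² = -(-½*(-4))*64 = -2*64 = -1*128 = -128)
S*(Q + v(-24, -38)) = -200*(-128 - 28) = -200*(-156) = 31200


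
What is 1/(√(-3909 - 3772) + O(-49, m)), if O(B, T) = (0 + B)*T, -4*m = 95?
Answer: 18620/21791921 - 16*I*√7681/21791921 ≈ 0.00085444 - 6.4348e-5*I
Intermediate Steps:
m = -95/4 (m = -¼*95 = -95/4 ≈ -23.750)
O(B, T) = B*T
1/(√(-3909 - 3772) + O(-49, m)) = 1/(√(-3909 - 3772) - 49*(-95/4)) = 1/(√(-7681) + 4655/4) = 1/(I*√7681 + 4655/4) = 1/(4655/4 + I*√7681)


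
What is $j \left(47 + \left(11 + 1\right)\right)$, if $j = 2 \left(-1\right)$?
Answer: $-118$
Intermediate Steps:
$j = -2$
$j \left(47 + \left(11 + 1\right)\right) = - 2 \left(47 + \left(11 + 1\right)\right) = - 2 \left(47 + 12\right) = \left(-2\right) 59 = -118$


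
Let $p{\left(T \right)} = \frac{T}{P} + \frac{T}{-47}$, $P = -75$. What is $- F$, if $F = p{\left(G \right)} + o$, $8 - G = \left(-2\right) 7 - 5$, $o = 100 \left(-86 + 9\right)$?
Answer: $\frac{9048598}{1175} \approx 7700.9$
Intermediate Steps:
$o = -7700$ ($o = 100 \left(-77\right) = -7700$)
$G = 27$ ($G = 8 - \left(\left(-2\right) 7 - 5\right) = 8 - \left(-14 - 5\right) = 8 - -19 = 8 + 19 = 27$)
$p{\left(T \right)} = - \frac{122 T}{3525}$ ($p{\left(T \right)} = \frac{T}{-75} + \frac{T}{-47} = T \left(- \frac{1}{75}\right) + T \left(- \frac{1}{47}\right) = - \frac{T}{75} - \frac{T}{47} = - \frac{122 T}{3525}$)
$F = - \frac{9048598}{1175}$ ($F = \left(- \frac{122}{3525}\right) 27 - 7700 = - \frac{1098}{1175} - 7700 = - \frac{9048598}{1175} \approx -7700.9$)
$- F = \left(-1\right) \left(- \frac{9048598}{1175}\right) = \frac{9048598}{1175}$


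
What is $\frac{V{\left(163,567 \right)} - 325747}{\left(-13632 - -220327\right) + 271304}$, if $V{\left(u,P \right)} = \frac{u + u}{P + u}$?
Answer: $- \frac{118897492}{174469635} \approx -0.68148$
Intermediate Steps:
$V{\left(u,P \right)} = \frac{2 u}{P + u}$
$\frac{V{\left(163,567 \right)} - 325747}{\left(-13632 - -220327\right) + 271304} = \frac{2 \cdot 163 \frac{1}{567 + 163} - 325747}{\left(-13632 - -220327\right) + 271304} = \frac{2 \cdot 163 \cdot \frac{1}{730} - 325747}{\left(-13632 + 220327\right) + 271304} = \frac{2 \cdot 163 \cdot \frac{1}{730} - 325747}{206695 + 271304} = \frac{\frac{163}{365} - 325747}{477999} = \left(- \frac{118897492}{365}\right) \frac{1}{477999} = - \frac{118897492}{174469635}$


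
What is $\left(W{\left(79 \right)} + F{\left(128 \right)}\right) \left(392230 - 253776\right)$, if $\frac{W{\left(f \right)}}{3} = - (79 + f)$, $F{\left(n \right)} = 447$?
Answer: $-3738258$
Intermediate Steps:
$W{\left(f \right)} = -237 - 3 f$ ($W{\left(f \right)} = 3 \left(- (79 + f)\right) = 3 \left(-79 - f\right) = -237 - 3 f$)
$\left(W{\left(79 \right)} + F{\left(128 \right)}\right) \left(392230 - 253776\right) = \left(\left(-237 - 237\right) + 447\right) \left(392230 - 253776\right) = \left(\left(-237 - 237\right) + 447\right) 138454 = \left(-474 + 447\right) 138454 = \left(-27\right) 138454 = -3738258$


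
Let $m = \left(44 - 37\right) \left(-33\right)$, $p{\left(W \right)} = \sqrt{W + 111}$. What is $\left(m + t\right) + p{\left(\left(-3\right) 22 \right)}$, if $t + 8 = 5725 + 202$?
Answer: $5688 + 3 \sqrt{5} \approx 5694.7$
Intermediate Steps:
$p{\left(W \right)} = \sqrt{111 + W}$
$t = 5919$ ($t = -8 + \left(5725 + 202\right) = -8 + 5927 = 5919$)
$m = -231$ ($m = 7 \left(-33\right) = -231$)
$\left(m + t\right) + p{\left(\left(-3\right) 22 \right)} = \left(-231 + 5919\right) + \sqrt{111 - 66} = 5688 + \sqrt{111 - 66} = 5688 + \sqrt{45} = 5688 + 3 \sqrt{5}$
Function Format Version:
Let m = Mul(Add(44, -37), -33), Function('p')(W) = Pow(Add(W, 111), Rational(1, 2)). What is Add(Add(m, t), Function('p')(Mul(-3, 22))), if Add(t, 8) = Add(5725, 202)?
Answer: Add(5688, Mul(3, Pow(5, Rational(1, 2)))) ≈ 5694.7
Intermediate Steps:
Function('p')(W) = Pow(Add(111, W), Rational(1, 2))
t = 5919 (t = Add(-8, Add(5725, 202)) = Add(-8, 5927) = 5919)
m = -231 (m = Mul(7, -33) = -231)
Add(Add(m, t), Function('p')(Mul(-3, 22))) = Add(Add(-231, 5919), Pow(Add(111, Mul(-3, 22)), Rational(1, 2))) = Add(5688, Pow(Add(111, -66), Rational(1, 2))) = Add(5688, Pow(45, Rational(1, 2))) = Add(5688, Mul(3, Pow(5, Rational(1, 2))))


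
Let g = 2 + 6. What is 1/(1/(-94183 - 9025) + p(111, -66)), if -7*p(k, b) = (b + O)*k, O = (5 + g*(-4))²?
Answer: -103208/1085055193 ≈ -9.5118e-5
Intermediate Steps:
g = 8
O = 729 (O = (5 + 8*(-4))² = (5 - 32)² = (-27)² = 729)
p(k, b) = -k*(729 + b)/7 (p(k, b) = -(b + 729)*k/7 = -(729 + b)*k/7 = -k*(729 + b)/7)
1/(1/(-94183 - 9025) + p(111, -66)) = 1/(1/(-94183 - 9025) - ⅐*111*(729 - 66)) = 1/(1/(-103208) - ⅐*111*663) = 1/(-1/103208 - 73593/7) = 1/(-1085055193/103208) = -103208/1085055193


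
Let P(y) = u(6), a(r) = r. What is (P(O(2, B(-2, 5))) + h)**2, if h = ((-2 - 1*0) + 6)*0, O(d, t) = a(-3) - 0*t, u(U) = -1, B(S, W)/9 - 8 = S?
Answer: 1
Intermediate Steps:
B(S, W) = 72 + 9*S
O(d, t) = -3 (O(d, t) = -3 - 0*t = -3 - 1*0 = -3 + 0 = -3)
P(y) = -1
h = 0 (h = ((-2 + 0) + 6)*0 = (-2 + 6)*0 = 4*0 = 0)
(P(O(2, B(-2, 5))) + h)**2 = (-1 + 0)**2 = (-1)**2 = 1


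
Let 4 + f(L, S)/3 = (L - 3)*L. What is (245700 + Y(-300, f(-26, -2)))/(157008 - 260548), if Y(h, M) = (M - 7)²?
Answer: -5276749/103540 ≈ -50.963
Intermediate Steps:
f(L, S) = -12 + 3*L*(-3 + L) (f(L, S) = -12 + 3*((L - 3)*L) = -12 + 3*((-3 + L)*L) = -12 + 3*(L*(-3 + L)) = -12 + 3*L*(-3 + L))
Y(h, M) = (-7 + M)²
(245700 + Y(-300, f(-26, -2)))/(157008 - 260548) = (245700 + (-7 + (-12 - 9*(-26) + 3*(-26)²))²)/(157008 - 260548) = (245700 + (-7 + (-12 + 234 + 3*676))²)/(-103540) = (245700 + (-7 + (-12 + 234 + 2028))²)*(-1/103540) = (245700 + (-7 + 2250)²)*(-1/103540) = (245700 + 2243²)*(-1/103540) = (245700 + 5031049)*(-1/103540) = 5276749*(-1/103540) = -5276749/103540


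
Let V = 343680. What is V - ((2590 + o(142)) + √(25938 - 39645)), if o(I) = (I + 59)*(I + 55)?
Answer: 301493 - 3*I*√1523 ≈ 3.0149e+5 - 117.08*I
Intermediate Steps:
o(I) = (55 + I)*(59 + I) (o(I) = (59 + I)*(55 + I) = (55 + I)*(59 + I))
V - ((2590 + o(142)) + √(25938 - 39645)) = 343680 - ((2590 + (3245 + 142² + 114*142)) + √(25938 - 39645)) = 343680 - ((2590 + (3245 + 20164 + 16188)) + √(-13707)) = 343680 - ((2590 + 39597) + 3*I*√1523) = 343680 - (42187 + 3*I*√1523) = 343680 + (-42187 - 3*I*√1523) = 301493 - 3*I*√1523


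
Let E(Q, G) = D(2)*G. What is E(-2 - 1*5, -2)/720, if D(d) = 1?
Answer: -1/360 ≈ -0.0027778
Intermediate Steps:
E(Q, G) = G (E(Q, G) = 1*G = G)
E(-2 - 1*5, -2)/720 = -2/720 = -2*1/720 = -1/360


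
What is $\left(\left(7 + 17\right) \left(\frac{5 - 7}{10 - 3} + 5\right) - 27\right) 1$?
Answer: $\frac{603}{7} \approx 86.143$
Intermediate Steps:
$\left(\left(7 + 17\right) \left(\frac{5 - 7}{10 - 3} + 5\right) - 27\right) 1 = \left(24 \left(- \frac{2}{7} + 5\right) - 27\right) 1 = \left(24 \cdot \frac{33}{7} - 27\right) 1 = \left(\frac{792}{7} - 27\right) 1 = \frac{603}{7} \cdot 1 = \frac{603}{7}$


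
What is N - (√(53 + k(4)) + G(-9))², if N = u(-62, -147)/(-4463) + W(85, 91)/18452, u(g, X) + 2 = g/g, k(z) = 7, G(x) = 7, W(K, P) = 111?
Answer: -8975775239/82351276 - 28*√15 ≈ -217.44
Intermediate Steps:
u(g, X) = -1 (u(g, X) = -2 + g/g = -2 + 1 = -1)
N = 513845/82351276 (N = -1/(-4463) + 111/18452 = -1*(-1/4463) + 111*(1/18452) = 1/4463 + 111/18452 = 513845/82351276 ≈ 0.0062397)
N - (√(53 + k(4)) + G(-9))² = 513845/82351276 - (√(53 + 7) + 7)² = 513845/82351276 - (√60 + 7)² = 513845/82351276 - (2*√15 + 7)² = 513845/82351276 - (7 + 2*√15)²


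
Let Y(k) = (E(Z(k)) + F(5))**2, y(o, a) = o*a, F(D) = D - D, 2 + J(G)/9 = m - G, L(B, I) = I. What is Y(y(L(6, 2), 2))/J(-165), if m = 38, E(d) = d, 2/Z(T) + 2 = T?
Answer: 1/1809 ≈ 0.00055279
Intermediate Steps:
Z(T) = 2/(-2 + T)
J(G) = 324 - 9*G (J(G) = -18 + 9*(38 - G) = -18 + (342 - 9*G) = 324 - 9*G)
F(D) = 0
y(o, a) = a*o
Y(k) = 4/(-2 + k)**2 (Y(k) = (2/(-2 + k) + 0)**2 = (2/(-2 + k))**2 = 4/(-2 + k)**2)
Y(y(L(6, 2), 2))/J(-165) = (4/(-2 + 2*2)**2)/(324 - 9*(-165)) = (4/(-2 + 4)**2)/(324 + 1485) = (4/2**2)/1809 = (4*(1/4))*(1/1809) = 1*(1/1809) = 1/1809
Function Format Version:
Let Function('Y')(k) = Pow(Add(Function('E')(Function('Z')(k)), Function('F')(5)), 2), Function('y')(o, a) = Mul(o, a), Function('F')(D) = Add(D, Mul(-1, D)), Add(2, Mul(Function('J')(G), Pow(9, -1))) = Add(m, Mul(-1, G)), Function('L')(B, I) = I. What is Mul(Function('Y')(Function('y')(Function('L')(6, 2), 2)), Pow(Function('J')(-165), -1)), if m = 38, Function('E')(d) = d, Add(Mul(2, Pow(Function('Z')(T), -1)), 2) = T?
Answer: Rational(1, 1809) ≈ 0.00055279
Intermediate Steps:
Function('Z')(T) = Mul(2, Pow(Add(-2, T), -1))
Function('J')(G) = Add(324, Mul(-9, G)) (Function('J')(G) = Add(-18, Mul(9, Add(38, Mul(-1, G)))) = Add(-18, Add(342, Mul(-9, G))) = Add(324, Mul(-9, G)))
Function('F')(D) = 0
Function('y')(o, a) = Mul(a, o)
Function('Y')(k) = Mul(4, Pow(Add(-2, k), -2)) (Function('Y')(k) = Pow(Add(Mul(2, Pow(Add(-2, k), -1)), 0), 2) = Pow(Mul(2, Pow(Add(-2, k), -1)), 2) = Mul(4, Pow(Add(-2, k), -2)))
Mul(Function('Y')(Function('y')(Function('L')(6, 2), 2)), Pow(Function('J')(-165), -1)) = Mul(Mul(4, Pow(Add(-2, Mul(2, 2)), -2)), Pow(Add(324, Mul(-9, -165)), -1)) = Mul(Mul(4, Pow(Add(-2, 4), -2)), Pow(Add(324, 1485), -1)) = Mul(Mul(4, Pow(2, -2)), Pow(1809, -1)) = Mul(Mul(4, Rational(1, 4)), Rational(1, 1809)) = Mul(1, Rational(1, 1809)) = Rational(1, 1809)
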